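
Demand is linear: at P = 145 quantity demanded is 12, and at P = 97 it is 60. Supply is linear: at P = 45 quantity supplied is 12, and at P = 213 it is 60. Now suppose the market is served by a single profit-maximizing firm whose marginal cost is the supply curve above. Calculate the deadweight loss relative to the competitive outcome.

87.11

Demand slope = (97 − 145)/(60 − 12) = −1, so P = 157 − Q.
Supply slope = (213 − 45)/(60 − 12) = 3.5, so P = 3 + 3.5Q.
Competitive equilibrium: 157 − Q = 3 + 3.5Q → Q* = 34.2222, P* = 122.7778.
Marginal revenue: MR = 157 − 2Q. Set MR = MC: 157 − 2Q = 3 + 3.5Q → Q_m = 28.
Price P_m = 157 − 1·28 = 129; MC(Q_m) = 3 + 3.5·28 = 101.
Competitive Q* = 34.2222, so ΔQ = 6.2222; wedge = 129 − 101 = 28.
DWL = ½ × 6.2222 × 28 = 87.11.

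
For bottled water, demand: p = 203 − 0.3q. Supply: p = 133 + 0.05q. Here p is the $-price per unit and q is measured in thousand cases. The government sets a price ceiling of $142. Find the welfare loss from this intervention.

$70 thousand

Competitive equilibrium: 203 − 0.3q = 133 + 0.05q → q* = 200, p* = 143.
At the ceiling p = 142, quantity supplied = (142 − 133)/0.05 = 180.
Willingness to pay at q' = 180: 203 − 0.3·180 = 149.
Δq = 200 − 180 = 20; wedge = 149 − 142 = 7.
DWL = ½ × 20 × 7 = $70 thousand.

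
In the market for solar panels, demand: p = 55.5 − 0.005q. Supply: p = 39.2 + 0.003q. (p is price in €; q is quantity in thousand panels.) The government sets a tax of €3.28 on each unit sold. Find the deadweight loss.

Competitive equilibrium: 55.5 − 0.005q = 39.2 + 0.003q → q* = 2037.5, p* = 45.3125.
With the tax, the buyer price exceeds the seller price by 3.28: (55.5 − 0.005q) − (39.2 + 0.003q) = 3.28 → q' = 1627.5.
Δq = 2037.5 − 1627.5 = 410; the wedge equals the tax, 3.28.
DWL = ½ × 410 × 3.28 = €672.40 thousand.

€672.40 thousand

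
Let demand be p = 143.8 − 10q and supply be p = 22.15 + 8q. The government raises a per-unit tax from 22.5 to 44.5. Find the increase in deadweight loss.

Competitive equilibrium: 143.8 − 10q = 22.15 + 8q → q* = 6.7583, p* = 76.2167.
For a per-unit tax t: Δq = t/18, so DWL = ½·t·(t/18) = t²/36.
At t = 22.5: DWL = 14.063. At t = 44.5: DWL = 55.007.
Increase = 55.007 − 14.063 = 40.94.

40.94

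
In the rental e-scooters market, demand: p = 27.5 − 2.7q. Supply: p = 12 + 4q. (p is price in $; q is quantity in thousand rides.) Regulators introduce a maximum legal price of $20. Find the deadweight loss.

Competitive equilibrium: 27.5 − 2.7q = 12 + 4q → q* = 2.3134, p* = 21.2537.
At the ceiling p = 20, quantity supplied = (20 − 12)/4 = 2.
Willingness to pay at q' = 2: 27.5 − 2.7·2 = 22.1.
Δq = 2.3134 − 2 = 0.3134; wedge = 22.1 − 20 = 2.1.
Welfare loss = ½ × 0.3134 × 2.1 = $0.33 thousand.

$0.33 thousand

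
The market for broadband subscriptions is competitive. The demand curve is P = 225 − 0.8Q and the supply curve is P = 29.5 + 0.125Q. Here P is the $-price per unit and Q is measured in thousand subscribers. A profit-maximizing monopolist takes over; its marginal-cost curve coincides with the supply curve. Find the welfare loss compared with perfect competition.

$4443.48 thousand

Competitive equilibrium: 225 − 0.8Q = 29.5 + 0.125Q → Q* = 211.35135, P* = 55.91892.
Marginal revenue: MR = 225 − 1.6Q. Set MR = MC: 225 − 1.6Q = 29.5 + 0.125Q → Q_m = 113.33333.
Price P_m = 225 − 0.8·113.33333 = 134.33334; MC(Q_m) = 29.5 + 0.125·113.33333 = 43.66667.
Competitive Q* = 211.35135, so ΔQ = 98.01802; wedge = 134.33334 − 43.66667 = 90.66667.
Deadweight loss = ½ × 98.01802 × 90.66667 = $4443.48 thousand.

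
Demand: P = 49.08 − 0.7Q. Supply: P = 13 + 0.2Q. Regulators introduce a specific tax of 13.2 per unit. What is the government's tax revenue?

Competitive equilibrium: 49.08 − 0.7Q = 13 + 0.2Q → Q* = 40.0889, P* = 21.0178.
With the tax, the buyer price exceeds the seller price by 13.2: (49.08 − 0.7Q) − (13 + 0.2Q) = 13.2 → Q' = 25.4222.
Tax revenue = 13.2 × 25.4222 = 335.57.

335.57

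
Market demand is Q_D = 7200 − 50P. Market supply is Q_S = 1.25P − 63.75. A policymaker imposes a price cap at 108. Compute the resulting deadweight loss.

In inverse form: demand P = 144 − 0.02Q, supply P = 51 + 0.8Q.
Competitive equilibrium: 144 − 0.02Q = 51 + 0.8Q → Q* = 113.4146, P* = 141.7317.
At the ceiling P = 108, quantity supplied = (108 − 51)/0.8 = 71.25.
Willingness to pay at Q' = 71.25: 144 − 0.02·71.25 = 142.575.
ΔQ = 113.4146 − 71.25 = 42.1646; wedge = 142.575 − 108 = 34.575.
Deadweight loss = ½ × 42.1646 × 34.575 = 728.92.

728.92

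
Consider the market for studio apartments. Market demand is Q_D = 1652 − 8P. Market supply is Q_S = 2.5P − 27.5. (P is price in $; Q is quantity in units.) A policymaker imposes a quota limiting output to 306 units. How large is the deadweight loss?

$1156.69

In inverse form: demand P = 206.5 − 0.125Q, supply P = 11 + 0.4Q.
Competitive equilibrium: 206.5 − 0.125Q = 11 + 0.4Q → Q* = 372.381, P* = 159.9524.
At Q = 306: demand price = 206.5 − 0.125·306 = 168.25; supply price = 11 + 0.4·306 = 133.4.
ΔQ = 372.381 − 306 = 66.381; wedge = 168.25 − 133.4 = 34.85.
DWL = ½ × 66.381 × 34.85 = $1156.69.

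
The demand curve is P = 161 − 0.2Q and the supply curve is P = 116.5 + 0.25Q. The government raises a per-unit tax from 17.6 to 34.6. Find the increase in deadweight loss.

Competitive equilibrium: 161 − 0.2Q = 116.5 + 0.25Q → Q* = 98.8889, P* = 141.2222.
For a per-unit tax t: ΔQ = t/0.45, so DWL = ½·t·(t/0.45) = t²/0.9.
At t = 17.6: DWL = 344.178. At t = 34.6: DWL = 1330.178.
Increase = 1330.178 − 344.178 = 986.

986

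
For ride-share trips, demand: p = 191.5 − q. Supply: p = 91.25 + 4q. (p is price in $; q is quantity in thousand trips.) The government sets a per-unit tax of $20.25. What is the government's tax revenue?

$324 thousand

Competitive equilibrium: 191.5 − q = 91.25 + 4q → q* = 20.05, p* = 171.45.
With the tax, the buyer price exceeds the seller price by 20.25: (191.5 − q) − (91.25 + 4q) = 20.25 → q' = 16.
Tax revenue = 20.25 × 16 = $324 thousand.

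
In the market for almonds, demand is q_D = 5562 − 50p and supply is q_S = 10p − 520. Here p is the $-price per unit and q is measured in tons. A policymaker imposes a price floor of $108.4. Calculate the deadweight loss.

$7420.17

In inverse form: demand p = 111.24 − 0.02q, supply p = 52 + 0.1q.
Competitive equilibrium: 111.24 − 0.02q = 52 + 0.1q → q* = 493.6667, p* = 101.3667.
At the floor p = 108.4, quantity demanded = (111.24 − 108.4)/0.02 = 142.
Sellers' marginal cost at q' = 142: 52 + 0.1·142 = 66.2.
Δq = 493.6667 − 142 = 351.6667; wedge = 108.4 − 66.2 = 42.2.
The triangle = ½ × 351.6667 × 42.2 = $7420.17.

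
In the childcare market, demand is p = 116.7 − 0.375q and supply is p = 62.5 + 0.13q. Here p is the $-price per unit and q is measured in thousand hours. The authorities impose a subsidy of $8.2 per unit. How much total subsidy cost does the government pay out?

$1013.23 thousand

Competitive equilibrium: 116.7 − 0.375q = 62.5 + 0.13q → q* = 107.3267, p* = 76.4525.
The subsidy lowers effective supply by 8.2: p = 54.3 + 0.13q.
New quantity: 116.7 − 0.375q = 54.3 + 0.13q → q' = 123.5644.
Total subsidy cost = 8.2 × 123.5644 = $1013.23 thousand.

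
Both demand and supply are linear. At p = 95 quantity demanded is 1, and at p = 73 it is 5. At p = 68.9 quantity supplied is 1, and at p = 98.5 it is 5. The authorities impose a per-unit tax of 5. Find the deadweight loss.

Demand slope = (73 − 95)/(5 − 1) = −5.5, so p = 100.5 − 5.5q.
Supply slope = (98.5 − 68.9)/(5 − 1) = 7.4, so p = 61.5 + 7.4q.
Competitive equilibrium: 100.5 − 5.5q = 61.5 + 7.4q → q* = 3.0233, p* = 83.8721.
With the tax, the buyer price exceeds the seller price by 5: (100.5 − 5.5q) − (61.5 + 7.4q) = 5 → q' = 2.6357.
Δq = 3.0233 − 2.6357 = 0.3876; the wedge equals the tax, 5.
DWL = ½ × 0.3876 × 5 = 0.97.

0.97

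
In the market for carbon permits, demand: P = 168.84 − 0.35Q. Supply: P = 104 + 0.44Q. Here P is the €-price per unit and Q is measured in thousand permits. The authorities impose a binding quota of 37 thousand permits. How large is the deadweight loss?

€802.58 thousand

Competitive equilibrium: 168.84 − 0.35Q = 104 + 0.44Q → Q* = 82.0759, P* = 140.1134.
At Q = 37: demand price = 168.84 − 0.35·37 = 155.89; supply price = 104 + 0.44·37 = 120.28.
ΔQ = 82.0759 − 37 = 45.0759; wedge = 155.89 − 120.28 = 35.61.
Deadweight loss = ½ × 45.0759 × 35.61 = €802.58 thousand.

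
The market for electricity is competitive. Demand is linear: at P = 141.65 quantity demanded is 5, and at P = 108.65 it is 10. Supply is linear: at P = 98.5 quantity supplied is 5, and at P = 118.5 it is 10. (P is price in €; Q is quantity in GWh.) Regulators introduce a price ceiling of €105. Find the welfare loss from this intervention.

€31.70

Demand slope = (108.65 − 141.65)/(10 − 5) = −6.6, so P = 174.65 − 6.6Q.
Supply slope = (118.5 − 98.5)/(10 − 5) = 4, so P = 78.5 + 4Q.
Competitive equilibrium: 174.65 − 6.6Q = 78.5 + 4Q → Q* = 9.0708, P* = 114.783.
At the ceiling P = 105, quantity supplied = (105 − 78.5)/4 = 6.625.
Willingness to pay at Q' = 6.625: 174.65 − 6.6·6.625 = 130.925.
ΔQ = 9.0708 − 6.625 = 2.4458; wedge = 130.925 − 105 = 25.925.
DWL = ½ × 2.4458 × 25.925 = €31.70.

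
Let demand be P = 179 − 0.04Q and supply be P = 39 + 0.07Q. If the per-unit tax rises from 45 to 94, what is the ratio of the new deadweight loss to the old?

4.363

Competitive equilibrium: 179 − 0.04Q = 39 + 0.07Q → Q* = 1272.7273, P* = 128.0909.
For a per-unit tax t: ΔQ = t/0.11, so DWL = ½·t·(t/0.11) = t²/0.22.
At t = 45: DWL = 9204.545. At t = 94: DWL = 40163.636.
Ratio = (94/45)² = 4.363.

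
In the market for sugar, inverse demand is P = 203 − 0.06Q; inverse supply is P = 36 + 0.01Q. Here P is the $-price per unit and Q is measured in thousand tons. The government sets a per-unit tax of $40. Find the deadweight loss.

Competitive equilibrium: 203 − 0.06Q = 36 + 0.01Q → Q* = 2385.7143, P* = 59.8571.
With the tax, the buyer price exceeds the seller price by 40: (203 − 0.06Q) − (36 + 0.01Q) = 40 → Q' = 1814.2857.
ΔQ = 2385.7143 − 1814.2857 = 571.4286; the wedge equals the tax, 40.
Deadweight loss = ½ × 571.4286 × 40 = $11428.57 thousand.

$11428.57 thousand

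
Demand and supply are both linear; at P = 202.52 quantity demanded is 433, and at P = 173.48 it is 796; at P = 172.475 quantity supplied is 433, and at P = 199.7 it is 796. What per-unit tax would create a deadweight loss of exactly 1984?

Demand slope = (173.48 − 202.52)/(796 − 433) = −0.08, so P = 237.16 − 0.08Q.
Supply slope = (199.7 − 172.475)/(796 − 433) = 0.075, so P = 140 + 0.075Q.
Competitive equilibrium: 237.16 − 0.08Q = 140 + 0.075Q → Q* = 626.8387, P* = 187.0129.
A tax t gives ΔQ = t/0.155 and wedge t, so DWL = t²/0.31.
t²/0.31 = 1984 → t² = 615.04 → t = 24.8.

24.8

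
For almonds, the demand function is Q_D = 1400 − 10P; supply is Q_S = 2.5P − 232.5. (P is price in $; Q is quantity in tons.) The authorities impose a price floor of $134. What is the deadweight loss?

$289

In inverse form: demand P = 140 − 0.1Q, supply P = 93 + 0.4Q.
Competitive equilibrium: 140 − 0.1Q = 93 + 0.4Q → Q* = 94, P* = 130.6.
At the floor P = 134, quantity demanded = (140 − 134)/0.1 = 60.
Sellers' marginal cost at Q' = 60: 93 + 0.4·60 = 117.
ΔQ = 94 − 60 = 34; wedge = 134 − 117 = 17.
DWL = ½ × 34 × 17 = $289.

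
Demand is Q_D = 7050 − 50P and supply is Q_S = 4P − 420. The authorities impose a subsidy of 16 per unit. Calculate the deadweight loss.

In inverse form: demand P = 141 − 0.02Q, supply P = 105 + 0.25Q.
Competitive equilibrium: 141 − 0.02Q = 105 + 0.25Q → Q* = 133.3333, P* = 138.3333.
The subsidy lowers effective supply by 16: P = 89 + 0.25Q.
New quantity: 141 − 0.02Q = 89 + 0.25Q → Q' = 192.5926.
Overproduction ΔQ = 192.5926 − 133.3333 = 59.2593; wedge = subsidy = 16.
Deadweight loss = ½ × 59.2593 × 16 = 474.07.

474.07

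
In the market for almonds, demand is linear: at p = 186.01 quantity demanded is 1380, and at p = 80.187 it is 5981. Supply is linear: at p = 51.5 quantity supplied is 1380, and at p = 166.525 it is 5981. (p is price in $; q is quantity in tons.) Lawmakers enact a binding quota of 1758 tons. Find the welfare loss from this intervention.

Demand slope = (80.187 − 186.01)/(5981 − 1380) = −0.023, so p = 217.75 − 0.023q.
Supply slope = (166.525 − 51.5)/(5981 − 1380) = 0.025, so p = 17 + 0.025q.
Competitive equilibrium: 217.75 − 0.023q = 17 + 0.025q → q* = 4182.2917, p* = 121.5573.
At q = 1758: demand price = 217.75 − 0.023·1758 = 177.316; supply price = 17 + 0.025·1758 = 60.95.
Δq = 4182.2917 − 1758 = 2424.2917; wedge = 177.316 − 60.95 = 116.366.
DWL = ½ × 2424.2917 × 116.366 = $141052.56.

$141052.56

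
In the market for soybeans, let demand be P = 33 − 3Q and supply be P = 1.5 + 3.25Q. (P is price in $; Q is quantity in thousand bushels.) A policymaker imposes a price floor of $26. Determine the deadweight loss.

Competitive equilibrium: 33 − 3Q = 1.5 + 3.25Q → Q* = 5.04, P* = 17.88.
At the floor P = 26, quantity demanded = (33 − 26)/3 = 2.3333.
Sellers' marginal cost at Q' = 2.3333: 1.5 + 3.25·2.3333 = 9.0832.
ΔQ = 5.04 − 2.3333 = 2.7067; wedge = 26 − 9.0832 = 16.9168.
DWL = ½ × 2.7067 × 16.9168 = $22.89 thousand.

$22.89 thousand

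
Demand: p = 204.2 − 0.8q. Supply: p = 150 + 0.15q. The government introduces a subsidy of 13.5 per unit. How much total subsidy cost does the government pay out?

Competitive equilibrium: 204.2 − 0.8q = 150 + 0.15q → q* = 57.0526, p* = 158.5579.
The subsidy lowers effective supply by 13.5: p = 136.5 + 0.15q.
New quantity: 204.2 − 0.8q = 136.5 + 0.15q → q' = 71.2632.
Total subsidy cost = 13.5 × 71.2632 = 962.05.

962.05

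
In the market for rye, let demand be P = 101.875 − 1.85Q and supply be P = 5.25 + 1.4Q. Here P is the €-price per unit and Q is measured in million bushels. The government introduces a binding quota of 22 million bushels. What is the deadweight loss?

Competitive equilibrium: 101.875 − 1.85Q = 5.25 + 1.4Q → Q* = 29.7308, P* = 46.8731.
At Q = 22: demand price = 101.875 − 1.85·22 = 61.175; supply price = 5.25 + 1.4·22 = 36.05.
ΔQ = 29.7308 − 22 = 7.7308; wedge = 61.175 − 36.05 = 25.125.
Welfare loss = ½ × 7.7308 × 25.125 = €97.12 million.

€97.12 million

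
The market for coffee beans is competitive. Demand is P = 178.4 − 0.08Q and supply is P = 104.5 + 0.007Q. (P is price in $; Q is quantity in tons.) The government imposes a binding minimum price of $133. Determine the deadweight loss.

Competitive equilibrium: 178.4 − 0.08Q = 104.5 + 0.007Q → Q* = 849.4253, P* = 110.446.
At the floor P = 133, quantity demanded = (178.4 − 133)/0.08 = 567.5.
Sellers' marginal cost at Q' = 567.5: 104.5 + 0.007·567.5 = 108.4725.
ΔQ = 849.4253 − 567.5 = 281.9253; wedge = 133 − 108.4725 = 24.5275.
The triangle = ½ × 281.9253 × 24.5275 = $3457.46.

$3457.46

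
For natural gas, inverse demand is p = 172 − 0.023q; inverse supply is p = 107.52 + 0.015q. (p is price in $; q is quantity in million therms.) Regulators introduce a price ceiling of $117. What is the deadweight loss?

Competitive equilibrium: 172 − 0.023q = 107.52 + 0.015q → q* = 1696.8421, p* = 132.9726.
At the ceiling p = 117, quantity supplied = (117 − 107.52)/0.015 = 632.
Willingness to pay at q' = 632: 172 − 0.023·632 = 157.464.
Δq = 1696.8421 − 632 = 1064.8421; wedge = 157.464 − 117 = 40.464.
The triangle = ½ × 1064.8421 × 40.464 = $21543.89 million.

$21543.89 million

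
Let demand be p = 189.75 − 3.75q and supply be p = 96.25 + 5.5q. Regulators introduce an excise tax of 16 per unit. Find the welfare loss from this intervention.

13.84

Competitive equilibrium: 189.75 − 3.75q = 96.25 + 5.5q → q* = 10.1081, p* = 151.8446.
With the tax, the buyer price exceeds the seller price by 16: (189.75 − 3.75q) − (96.25 + 5.5q) = 16 → q' = 8.3784.
Δq = 10.1081 − 8.3784 = 1.7297; the wedge equals the tax, 16.
The triangle = ½ × 1.7297 × 16 = 13.84.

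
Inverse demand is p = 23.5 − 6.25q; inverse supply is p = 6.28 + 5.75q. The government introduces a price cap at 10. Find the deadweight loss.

3.73

Competitive equilibrium: 23.5 − 6.25q = 6.28 + 5.75q → q* = 1.435, p* = 14.5313.
At the ceiling p = 10, quantity supplied = (10 − 6.28)/5.75 = 0.647.
Willingness to pay at q' = 0.647: 23.5 − 6.25·0.647 = 19.4563.
Δq = 1.435 − 0.647 = 0.788; wedge = 19.4563 − 10 = 9.4563.
The triangle = ½ × 0.788 × 9.4563 = 3.73.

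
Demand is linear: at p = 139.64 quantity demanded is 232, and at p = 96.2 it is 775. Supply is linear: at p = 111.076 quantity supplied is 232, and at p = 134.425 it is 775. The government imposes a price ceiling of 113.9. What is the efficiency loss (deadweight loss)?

1706.01

Demand slope = (96.2 − 139.64)/(775 − 232) = −0.08, so p = 158.2 − 0.08q.
Supply slope = (134.425 − 111.076)/(775 − 232) = 0.043, so p = 101.1 + 0.043q.
Competitive equilibrium: 158.2 − 0.08q = 101.1 + 0.043q → q* = 464.22764, p* = 121.06179.
At the ceiling p = 113.9, quantity supplied = (113.9 − 101.1)/0.043 = 297.67442.
Willingness to pay at q' = 297.67442: 158.2 − 0.08·297.67442 = 134.38605.
Δq = 464.22764 − 297.67442 = 166.55322; wedge = 134.38605 − 113.9 = 20.48605.
Welfare loss = ½ × 166.55322 × 20.48605 = 1706.01.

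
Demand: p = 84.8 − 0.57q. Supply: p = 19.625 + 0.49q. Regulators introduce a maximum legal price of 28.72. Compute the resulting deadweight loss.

976.54

Competitive equilibrium: 84.8 − 0.57q = 19.625 + 0.49q → q* = 61.4858, p* = 49.7531.
At the ceiling p = 28.72, quantity supplied = (28.72 − 19.625)/0.49 = 18.5612.
Willingness to pay at q' = 18.5612: 84.8 − 0.57·18.5612 = 74.2201.
Δq = 61.4858 − 18.5612 = 42.9246; wedge = 74.2201 − 28.72 = 45.5001.
Welfare loss = ½ × 42.9246 × 45.5001 = 976.54.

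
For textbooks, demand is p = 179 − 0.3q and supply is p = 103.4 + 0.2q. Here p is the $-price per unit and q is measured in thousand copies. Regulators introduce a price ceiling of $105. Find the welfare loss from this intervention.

$5126.56 thousand

Competitive equilibrium: 179 − 0.3q = 103.4 + 0.2q → q* = 151.2, p* = 133.64.
At the ceiling p = 105, quantity supplied = (105 − 103.4)/0.2 = 8.
Willingness to pay at q' = 8: 179 − 0.3·8 = 176.6.
Δq = 151.2 − 8 = 143.2; wedge = 176.6 − 105 = 71.6.
DWL = ½ × 143.2 × 71.6 = $5126.56 thousand.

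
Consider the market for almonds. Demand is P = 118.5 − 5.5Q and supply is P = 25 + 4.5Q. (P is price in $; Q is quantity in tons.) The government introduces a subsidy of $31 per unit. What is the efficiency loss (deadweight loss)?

Competitive equilibrium: 118.5 − 5.5Q = 25 + 4.5Q → Q* = 9.35, P* = 67.075.
The subsidy lowers effective supply by 31: P = 4.5Q − 6.
New quantity: 118.5 − 5.5Q = 4.5Q − 6 → Q' = 12.45.
Overproduction ΔQ = 12.45 − 9.35 = 3.1; wedge = subsidy = 31.
Welfare loss = ½ × 3.1 × 31 = $48.05.

$48.05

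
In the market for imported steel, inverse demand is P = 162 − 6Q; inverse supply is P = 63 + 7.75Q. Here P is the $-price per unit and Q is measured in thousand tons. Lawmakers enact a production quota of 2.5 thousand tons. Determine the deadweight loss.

Competitive equilibrium: 162 − 6Q = 63 + 7.75Q → Q* = 7.2, P* = 118.8.
At Q = 2.5: demand price = 162 − 6·2.5 = 147; supply price = 63 + 7.75·2.5 = 82.375.
ΔQ = 7.2 − 2.5 = 4.7; wedge = 147 − 82.375 = 64.625.
DWL = ½ × 4.7 × 64.625 = $151.87 thousand.

$151.87 thousand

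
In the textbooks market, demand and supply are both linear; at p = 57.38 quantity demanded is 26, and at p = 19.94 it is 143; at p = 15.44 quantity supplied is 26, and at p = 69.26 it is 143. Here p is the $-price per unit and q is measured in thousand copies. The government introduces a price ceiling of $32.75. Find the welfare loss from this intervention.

$101.58 thousand

Demand slope = (19.94 − 57.38)/(143 − 26) = −0.32, so p = 65.7 − 0.32q.
Supply slope = (69.26 − 15.44)/(143 − 26) = 0.46, so p = 3.48 + 0.46q.
Competitive equilibrium: 65.7 − 0.32q = 3.48 + 0.46q → q* = 79.7692, p* = 40.1738.
At the ceiling p = 32.75, quantity supplied = (32.75 − 3.48)/0.46 = 63.6304.
Willingness to pay at q' = 63.6304: 65.7 − 0.32·63.6304 = 45.3383.
Δq = 79.7692 − 63.6304 = 16.1388; wedge = 45.3383 − 32.75 = 12.5883.
Welfare loss = ½ × 16.1388 × 12.5883 = $101.58 thousand.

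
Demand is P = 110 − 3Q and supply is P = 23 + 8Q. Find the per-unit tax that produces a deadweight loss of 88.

44

Competitive equilibrium: 110 − 3Q = 23 + 8Q → Q* = 7.9091, P* = 86.2727.
A tax t gives ΔQ = t/11 and wedge t, so DWL = t²/22.
t²/22 = 88 → t² = 1936 → t = 44.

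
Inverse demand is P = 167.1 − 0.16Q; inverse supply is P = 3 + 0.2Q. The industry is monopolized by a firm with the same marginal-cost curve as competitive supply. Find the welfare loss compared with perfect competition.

3540.93

Competitive equilibrium: 167.1 − 0.16Q = 3 + 0.2Q → Q* = 455.8333, P* = 94.1667.
Marginal revenue: MR = 167.1 − 0.32Q. Set MR = MC: 167.1 − 0.32Q = 3 + 0.2Q → Q_m = 315.5769.
Price P_m = 167.1 − 0.16·315.5769 = 116.6077; MC(Q_m) = 3 + 0.2·315.5769 = 66.1154.
Competitive Q* = 455.8333, so ΔQ = 140.2564; wedge = 116.6077 − 66.1154 = 50.4923.
Welfare loss = ½ × 140.2564 × 50.4923 = 3540.93.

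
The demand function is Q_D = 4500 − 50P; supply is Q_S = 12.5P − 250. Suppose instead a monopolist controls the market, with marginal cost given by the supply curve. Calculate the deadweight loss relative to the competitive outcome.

In inverse form: demand P = 90 − 0.02Q, supply P = 20 + 0.08Q.
Competitive equilibrium: 90 − 0.02Q = 20 + 0.08Q → Q* = 700, P* = 76.
Marginal revenue: MR = 90 − 0.04Q. Set MR = MC: 90 − 0.04Q = 20 + 0.08Q → Q_m = 583.33333.
Price P_m = 90 − 0.02·583.33333 = 78.33333; MC(Q_m) = 20 + 0.08·583.33333 = 66.66667.
Competitive Q* = 700, so ΔQ = 116.66667; wedge = 78.33333 − 66.66667 = 11.66666.
Welfare loss = ½ × 116.66667 × 11.66666 = 680.56.

680.56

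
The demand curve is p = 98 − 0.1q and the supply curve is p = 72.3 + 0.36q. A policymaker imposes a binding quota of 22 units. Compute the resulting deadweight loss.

Competitive equilibrium: 98 − 0.1q = 72.3 + 0.36q → q* = 55.8696, p* = 92.413.
At q = 22: demand price = 98 − 0.1·22 = 95.8; supply price = 72.3 + 0.36·22 = 80.22.
Δq = 55.8696 − 22 = 33.8696; wedge = 95.8 − 80.22 = 15.58.
Deadweight loss = ½ × 33.8696 × 15.58 = 263.84.

263.84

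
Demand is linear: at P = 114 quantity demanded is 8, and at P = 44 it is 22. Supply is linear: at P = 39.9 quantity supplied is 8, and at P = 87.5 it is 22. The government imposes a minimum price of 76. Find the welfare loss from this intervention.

6.27

Demand slope = (44 − 114)/(22 − 8) = −5, so P = 154 − 5Q.
Supply slope = (87.5 − 39.9)/(22 − 8) = 3.4, so P = 12.7 + 3.4Q.
Competitive equilibrium: 154 − 5Q = 12.7 + 3.4Q → Q* = 16.8214, P* = 69.8929.
At the floor P = 76, quantity demanded = (154 − 76)/5 = 15.6.
Sellers' marginal cost at Q' = 15.6: 12.7 + 3.4·15.6 = 65.74.
ΔQ = 16.8214 − 15.6 = 1.2214; wedge = 76 − 65.74 = 10.26.
Welfare loss = ½ × 1.2214 × 10.26 = 6.27.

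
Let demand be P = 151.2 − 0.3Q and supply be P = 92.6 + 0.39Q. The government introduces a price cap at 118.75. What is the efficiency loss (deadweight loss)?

110.25

Competitive equilibrium: 151.2 − 0.3Q = 92.6 + 0.39Q → Q* = 84.9275, P* = 125.7217.
At the ceiling P = 118.75, quantity supplied = (118.75 − 92.6)/0.39 = 67.0513.
Willingness to pay at Q' = 67.0513: 151.2 − 0.3·67.0513 = 131.0846.
ΔQ = 84.9275 − 67.0513 = 17.8762; wedge = 131.0846 − 118.75 = 12.3346.
Deadweight loss = ½ × 17.8762 × 12.3346 = 110.25.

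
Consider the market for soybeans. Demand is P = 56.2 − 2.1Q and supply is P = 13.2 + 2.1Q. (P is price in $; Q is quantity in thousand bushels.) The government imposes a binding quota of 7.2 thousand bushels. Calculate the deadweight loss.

Competitive equilibrium: 56.2 − 2.1Q = 13.2 + 2.1Q → Q* = 10.2381, P* = 34.7.
At Q = 7.2: demand price = 56.2 − 2.1·7.2 = 41.08; supply price = 13.2 + 2.1·7.2 = 28.32.
ΔQ = 10.2381 − 7.2 = 3.0381; wedge = 41.08 − 28.32 = 12.76.
DWL = ½ × 3.0381 × 12.76 = $19.38 thousand.

$19.38 thousand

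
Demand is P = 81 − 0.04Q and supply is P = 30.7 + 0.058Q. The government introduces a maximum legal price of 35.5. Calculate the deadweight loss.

Competitive equilibrium: 81 − 0.04Q = 30.7 + 0.058Q → Q* = 513.265306, P* = 60.469388.
At the ceiling P = 35.5, quantity supplied = (35.5 − 30.7)/0.058 = 82.758621.
Willingness to pay at Q' = 82.758621: 81 − 0.04·82.758621 = 77.689655.
ΔQ = 513.265306 − 82.758621 = 430.506685; wedge = 77.689655 − 35.5 = 42.189655.
Deadweight loss = ½ × 430.506685 × 42.189655 = 9081.46.

9081.46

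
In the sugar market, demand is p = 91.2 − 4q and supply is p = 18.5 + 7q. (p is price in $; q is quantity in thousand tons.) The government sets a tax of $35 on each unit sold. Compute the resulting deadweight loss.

Competitive equilibrium: 91.2 − 4q = 18.5 + 7q → q* = 6.6091, p* = 64.7636.
With the tax, the buyer price exceeds the seller price by 35: (91.2 − 4q) − (18.5 + 7q) = 35 → q' = 3.4273.
Δq = 6.6091 − 3.4273 = 3.1818; the wedge equals the tax, 35.
The triangle = ½ × 3.1818 × 35 = $55.68 thousand.

$55.68 thousand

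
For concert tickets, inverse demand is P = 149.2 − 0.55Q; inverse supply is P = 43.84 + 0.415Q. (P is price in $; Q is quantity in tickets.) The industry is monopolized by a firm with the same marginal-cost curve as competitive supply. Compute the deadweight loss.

$758.04

Competitive equilibrium: 149.2 − 0.55Q = 43.84 + 0.415Q → Q* = 109.1813, P* = 89.1503.
Marginal revenue: MR = 149.2 − 1.1Q. Set MR = MC: 149.2 − 1.1Q = 43.84 + 0.415Q → Q_m = 69.5446.
Price P_m = 149.2 − 0.55·69.5446 = 110.9505; MC(Q_m) = 43.84 + 0.415·69.5446 = 72.701.
Competitive Q* = 109.1813, so ΔQ = 39.6367; wedge = 110.9505 − 72.701 = 38.2495.
DWL = ½ × 39.6367 × 38.2495 = $758.04.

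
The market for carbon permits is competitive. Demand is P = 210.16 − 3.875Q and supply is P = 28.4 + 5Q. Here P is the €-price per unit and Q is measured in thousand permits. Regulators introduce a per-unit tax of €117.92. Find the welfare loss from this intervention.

€783.39 thousand

Competitive equilibrium: 210.16 − 3.875Q = 28.4 + 5Q → Q* = 20.48, P* = 130.8.
With the tax, the buyer price exceeds the seller price by 117.92: (210.16 − 3.875Q) − (28.4 + 5Q) = 117.92 → Q' = 7.1932.
ΔQ = 20.48 − 7.1932 = 13.2868; the wedge equals the tax, 117.92.
DWL = ½ × 13.2868 × 117.92 = €783.39 thousand.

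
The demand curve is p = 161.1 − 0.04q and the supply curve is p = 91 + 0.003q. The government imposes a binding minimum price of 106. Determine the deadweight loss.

1373.29

Competitive equilibrium: 161.1 − 0.04q = 91 + 0.003q → q* = 1630.2326, p* = 95.8907.
At the floor p = 106, quantity demanded = (161.1 − 106)/0.04 = 1377.5.
Sellers' marginal cost at q' = 1377.5: 91 + 0.003·1377.5 = 95.1325.
Δq = 1630.2326 − 1377.5 = 252.7326; wedge = 106 − 95.1325 = 10.8675.
Deadweight loss = ½ × 252.7326 × 10.8675 = 1373.29.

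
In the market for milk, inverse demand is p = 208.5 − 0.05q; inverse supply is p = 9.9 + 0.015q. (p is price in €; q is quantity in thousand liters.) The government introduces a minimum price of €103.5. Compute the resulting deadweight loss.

€29664.69 thousand

Competitive equilibrium: 208.5 − 0.05q = 9.9 + 0.015q → q* = 3055.3846, p* = 55.7308.
At the floor p = 103.5, quantity demanded = (208.5 − 103.5)/0.05 = 2100.
Sellers' marginal cost at q' = 2100: 9.9 + 0.015·2100 = 41.4.
Δq = 3055.3846 − 2100 = 955.3846; wedge = 103.5 − 41.4 = 62.1.
DWL = ½ × 955.3846 × 62.1 = €29664.69 thousand.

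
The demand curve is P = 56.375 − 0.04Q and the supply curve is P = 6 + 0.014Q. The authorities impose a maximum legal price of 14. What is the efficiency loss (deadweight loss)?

Competitive equilibrium: 56.375 − 0.04Q = 6 + 0.014Q → Q* = 932.87037, P* = 19.060185.
At the ceiling P = 14, quantity supplied = (14 − 6)/0.014 = 571.428571.
Willingness to pay at Q' = 571.428571: 56.375 − 0.04·571.428571 = 33.517857.
ΔQ = 932.87037 − 571.428571 = 361.441799; wedge = 33.517857 − 14 = 19.517857.
DWL = ½ × 361.441799 × 19.517857 = 3527.28.

3527.28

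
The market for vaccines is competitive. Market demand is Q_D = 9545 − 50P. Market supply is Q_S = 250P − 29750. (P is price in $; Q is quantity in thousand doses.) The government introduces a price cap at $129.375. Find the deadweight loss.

$1940.05 thousand

In inverse form: demand P = 190.9 − 0.02Q, supply P = 119 + 0.004Q.
Competitive equilibrium: 190.9 − 0.02Q = 119 + 0.004Q → Q* = 2995.8333, P* = 130.9833.
At the ceiling P = 129.375, quantity supplied = (129.375 − 119)/0.004 = 2593.75.
Willingness to pay at Q' = 2593.75: 190.9 − 0.02·2593.75 = 139.025.
ΔQ = 2995.8333 − 2593.75 = 402.0833; wedge = 139.025 − 129.375 = 9.65.
Welfare loss = ½ × 402.0833 × 9.65 = $1940.05 thousand.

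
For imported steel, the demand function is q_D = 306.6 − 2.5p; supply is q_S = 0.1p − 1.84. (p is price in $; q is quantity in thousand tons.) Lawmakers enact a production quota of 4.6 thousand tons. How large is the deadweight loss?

In inverse form: demand p = 122.64 − 0.4q, supply p = 18.4 + 10q.
Competitive equilibrium: 122.64 − 0.4q = 18.4 + 10q → q* = 10.0231, p* = 118.6308.
At q = 4.6: demand price = 122.64 − 0.4·4.6 = 120.8; supply price = 18.4 + 10·4.6 = 64.4.
Δq = 10.0231 − 4.6 = 5.4231; wedge = 120.8 − 64.4 = 56.4.
Welfare loss = ½ × 5.4231 × 56.4 = $152.93 thousand.

$152.93 thousand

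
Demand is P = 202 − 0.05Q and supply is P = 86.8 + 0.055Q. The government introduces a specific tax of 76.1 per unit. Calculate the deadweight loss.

27577.19

Competitive equilibrium: 202 − 0.05Q = 86.8 + 0.055Q → Q* = 1097.1429, P* = 147.1429.
With the tax, the buyer price exceeds the seller price by 76.1: (202 − 0.05Q) − (86.8 + 0.055Q) = 76.1 → Q' = 372.381.
ΔQ = 1097.1429 − 372.381 = 724.7619; the wedge equals the tax, 76.1.
The triangle = ½ × 724.7619 × 76.1 = 27577.19.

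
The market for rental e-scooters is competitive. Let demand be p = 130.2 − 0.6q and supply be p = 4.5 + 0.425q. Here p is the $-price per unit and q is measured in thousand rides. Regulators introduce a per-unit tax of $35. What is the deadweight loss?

$597.56 thousand

Competitive equilibrium: 130.2 − 0.6q = 4.5 + 0.425q → q* = 122.6341, p* = 56.6195.
With the tax, the buyer price exceeds the seller price by 35: (130.2 − 0.6q) − (4.5 + 0.425q) = 35 → q' = 88.4878.
Δq = 122.6341 − 88.4878 = 34.1463; the wedge equals the tax, 35.
The triangle = ½ × 34.1463 × 35 = $597.56 thousand.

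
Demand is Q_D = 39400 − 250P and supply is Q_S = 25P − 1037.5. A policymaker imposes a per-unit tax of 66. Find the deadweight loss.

In inverse form: demand P = 157.6 − 0.004Q, supply P = 41.5 + 0.04Q.
Competitive equilibrium: 157.6 − 0.004Q = 41.5 + 0.04Q → Q* = 2638.6364, P* = 147.0455.
With the tax, the buyer price exceeds the seller price by 66: (157.6 − 0.004Q) − (41.5 + 0.04Q) = 66 → Q' = 1138.6364.
ΔQ = 2638.6364 − 1138.6364 = 1500; the wedge equals the tax, 66.
DWL = ½ × 1500 × 66 = 49500.

49500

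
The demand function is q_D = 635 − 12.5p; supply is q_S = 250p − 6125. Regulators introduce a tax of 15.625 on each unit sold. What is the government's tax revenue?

In inverse form: demand p = 50.8 − 0.08q, supply p = 24.5 + 0.004q.
Competitive equilibrium: 50.8 − 0.08q = 24.5 + 0.004q → q* = 313.0952, p* = 25.7524.
With the tax, the buyer price exceeds the seller price by 15.625: (50.8 − 0.08q) − (24.5 + 0.004q) = 15.625 → q' = 127.0833.
Tax revenue = 15.625 × 127.0833 = 1985.68.

1985.68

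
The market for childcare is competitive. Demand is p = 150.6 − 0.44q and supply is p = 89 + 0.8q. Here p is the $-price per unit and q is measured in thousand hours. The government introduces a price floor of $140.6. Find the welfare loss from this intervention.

$450.31 thousand

Competitive equilibrium: 150.6 − 0.44q = 89 + 0.8q → q* = 49.6774, p* = 128.7419.
At the floor p = 140.6, quantity demanded = (150.6 − 140.6)/0.44 = 22.7273.
Sellers' marginal cost at q' = 22.7273: 89 + 0.8·22.7273 = 107.1818.
Δq = 49.6774 − 22.7273 = 26.9501; wedge = 140.6 − 107.1818 = 33.4182.
Deadweight loss = ½ × 26.9501 × 33.4182 = $450.31 thousand.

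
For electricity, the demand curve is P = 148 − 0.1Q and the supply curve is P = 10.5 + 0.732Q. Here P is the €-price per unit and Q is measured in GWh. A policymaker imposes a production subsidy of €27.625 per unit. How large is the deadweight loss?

€458.62

Competitive equilibrium: 148 − 0.1Q = 10.5 + 0.732Q → Q* = 165.2644, P* = 131.4736.
The subsidy lowers effective supply by 27.625: P = 0.732Q − 17.125.
New quantity: 148 − 0.1Q = 0.732Q − 17.125 → Q' = 198.4675.
Overproduction ΔQ = 198.4675 − 165.2644 = 33.2031; wedge = subsidy = 27.625.
The triangle = ½ × 33.2031 × 27.625 = €458.62.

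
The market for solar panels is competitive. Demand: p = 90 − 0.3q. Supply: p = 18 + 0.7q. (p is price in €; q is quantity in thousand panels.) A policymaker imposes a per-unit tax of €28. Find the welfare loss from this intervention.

€392 thousand

Competitive equilibrium: 90 − 0.3q = 18 + 0.7q → q* = 72, p* = 68.4.
With the tax, the buyer price exceeds the seller price by 28: (90 − 0.3q) − (18 + 0.7q) = 28 → q' = 44.
Δq = 72 − 44 = 28; the wedge equals the tax, 28.
DWL = ½ × 28 × 28 = €392 thousand.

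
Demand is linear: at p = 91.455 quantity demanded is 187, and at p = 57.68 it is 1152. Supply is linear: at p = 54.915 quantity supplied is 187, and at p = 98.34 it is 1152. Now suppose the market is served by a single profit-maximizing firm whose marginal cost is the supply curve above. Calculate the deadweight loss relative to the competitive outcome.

Demand slope = (57.68 − 91.455)/(1152 − 187) = −0.035, so p = 98 − 0.035q.
Supply slope = (98.34 − 54.915)/(1152 − 187) = 0.045, so p = 46.5 + 0.045q.
Competitive equilibrium: 98 − 0.035q = 46.5 + 0.045q → q* = 643.75, p* = 75.4688.
Marginal revenue: MR = 98 − 0.07q. Set MR = MC: 98 − 0.07q = 46.5 + 0.045q → q_m = 447.8261.
Price p_m = 98 − 0.035·447.8261 = 82.3261; MC(q_m) = 46.5 + 0.045·447.8261 = 66.6522.
Competitive q* = 643.75, so Δq = 195.9239; wedge = 82.3261 − 66.6522 = 15.6739.
Deadweight loss = ½ × 195.9239 × 15.6739 = 1535.45.

1535.45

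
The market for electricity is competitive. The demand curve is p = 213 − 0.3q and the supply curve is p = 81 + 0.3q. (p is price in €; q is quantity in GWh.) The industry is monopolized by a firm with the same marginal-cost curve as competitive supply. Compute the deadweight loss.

€1613.33

Competitive equilibrium: 213 − 0.3q = 81 + 0.3q → q* = 220, p* = 147.
Marginal revenue: MR = 213 − 0.6q. Set MR = MC: 213 − 0.6q = 81 + 0.3q → q_m = 146.6667.
Price p_m = 213 − 0.3·146.6667 = 169; MC(q_m) = 81 + 0.3·146.6667 = 125.
Competitive q* = 220, so Δq = 73.3333; wedge = 169 − 125 = 44.
Deadweight loss = ½ × 73.3333 × 44 = €1613.33.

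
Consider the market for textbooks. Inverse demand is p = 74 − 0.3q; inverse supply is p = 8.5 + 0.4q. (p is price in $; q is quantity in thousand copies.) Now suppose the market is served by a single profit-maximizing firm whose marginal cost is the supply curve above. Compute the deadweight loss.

$275.80 thousand

Competitive equilibrium: 74 − 0.3q = 8.5 + 0.4q → q* = 93.5714, p* = 45.9286.
Marginal revenue: MR = 74 − 0.6q. Set MR = MC: 74 − 0.6q = 8.5 + 0.4q → q_m = 65.5.
Price p_m = 74 − 0.3·65.5 = 54.35; MC(q_m) = 8.5 + 0.4·65.5 = 34.7.
Competitive q* = 93.5714, so Δq = 28.0714; wedge = 54.35 − 34.7 = 19.65.
Welfare loss = ½ × 28.0714 × 19.65 = $275.80 thousand.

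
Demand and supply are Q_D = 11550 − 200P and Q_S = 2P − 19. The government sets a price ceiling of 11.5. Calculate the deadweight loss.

2116.05

In inverse form: demand P = 57.75 − 0.005Q, supply P = 9.5 + 0.5Q.
Competitive equilibrium: 57.75 − 0.005Q = 9.5 + 0.5Q → Q* = 95.5446, P* = 57.2723.
At the ceiling P = 11.5, quantity supplied = (11.5 − 9.5)/0.5 = 4.
Willingness to pay at Q' = 4: 57.75 − 0.005·4 = 57.73.
ΔQ = 95.5446 − 4 = 91.5446; wedge = 57.73 − 11.5 = 46.23.
Deadweight loss = ½ × 91.5446 × 46.23 = 2116.05.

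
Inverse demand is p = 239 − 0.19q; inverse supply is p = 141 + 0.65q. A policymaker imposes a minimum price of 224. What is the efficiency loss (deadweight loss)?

Competitive equilibrium: 239 − 0.19q = 141 + 0.65q → q* = 116.6667, p* = 216.8333.
At the floor p = 224, quantity demanded = (239 − 224)/0.19 = 78.9474.
Sellers' marginal cost at q' = 78.9474: 141 + 0.65·78.9474 = 192.3158.
Δq = 116.6667 − 78.9474 = 37.7193; wedge = 224 − 192.3158 = 31.6842.
The triangle = ½ × 37.7193 × 31.6842 = 597.55.

597.55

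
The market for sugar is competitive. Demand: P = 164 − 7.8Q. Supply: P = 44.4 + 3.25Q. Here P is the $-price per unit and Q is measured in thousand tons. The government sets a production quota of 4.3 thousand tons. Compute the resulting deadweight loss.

$235.12 thousand

Competitive equilibrium: 164 − 7.8Q = 44.4 + 3.25Q → Q* = 10.8235, P* = 79.5765.
At Q = 4.3: demand price = 164 − 7.8·4.3 = 130.46; supply price = 44.4 + 3.25·4.3 = 58.375.
ΔQ = 10.8235 − 4.3 = 6.5235; wedge = 130.46 − 58.375 = 72.085.
DWL = ½ × 6.5235 × 72.085 = $235.12 thousand.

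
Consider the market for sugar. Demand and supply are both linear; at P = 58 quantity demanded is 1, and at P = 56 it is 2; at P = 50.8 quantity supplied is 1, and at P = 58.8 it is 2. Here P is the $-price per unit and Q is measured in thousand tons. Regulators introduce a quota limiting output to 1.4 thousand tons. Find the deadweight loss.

Demand slope = (56 − 58)/(2 − 1) = −2, so P = 60 − 2Q.
Supply slope = (58.8 − 50.8)/(2 − 1) = 8, so P = 42.8 + 8Q.
Competitive equilibrium: 60 − 2Q = 42.8 + 8Q → Q* = 1.72, P* = 56.56.
At Q = 1.4: demand price = 60 − 2·1.4 = 57.2; supply price = 42.8 + 8·1.4 = 54.
ΔQ = 1.72 − 1.4 = 0.32; wedge = 57.2 − 54 = 3.2.
DWL = ½ × 0.32 × 3.2 = $0.512 thousand.

$0.512 thousand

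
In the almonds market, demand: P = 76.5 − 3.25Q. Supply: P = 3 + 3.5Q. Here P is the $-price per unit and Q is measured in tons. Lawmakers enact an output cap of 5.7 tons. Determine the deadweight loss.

Competitive equilibrium: 76.5 − 3.25Q = 3 + 3.5Q → Q* = 10.8889, P* = 41.1111.
At Q = 5.7: demand price = 76.5 − 3.25·5.7 = 57.975; supply price = 3 + 3.5·5.7 = 22.95.
ΔQ = 10.8889 − 5.7 = 5.1889; wedge = 57.975 − 22.95 = 35.025.
DWL = ½ × 5.1889 × 35.025 = $90.87.

$90.87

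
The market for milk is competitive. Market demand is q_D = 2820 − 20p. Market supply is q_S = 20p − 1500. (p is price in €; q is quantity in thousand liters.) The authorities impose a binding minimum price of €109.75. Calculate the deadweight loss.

In inverse form: demand p = 141 − 0.05q, supply p = 75 + 0.05q.
Competitive equilibrium: 141 − 0.05q = 75 + 0.05q → q* = 660, p* = 108.
At the floor p = 109.75, quantity demanded = (141 − 109.75)/0.05 = 625.
Sellers' marginal cost at q' = 625: 75 + 0.05·625 = 106.25.
Δq = 660 − 625 = 35; wedge = 109.75 − 106.25 = 3.5.
Deadweight loss = ½ × 35 × 3.5 = €61.25 thousand.

€61.25 thousand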